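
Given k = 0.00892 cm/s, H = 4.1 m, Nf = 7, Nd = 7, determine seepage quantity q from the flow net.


Convert k to m/s for unit consistency with H:
k = 0.00892 cm/s = 0.00892 / 100 m/s = 8.92e-05 m/s
Using q = k * H * Nf / Nd
Nf / Nd = 7 / 7 = 1.0
q = 8.92e-05 * 4.1 * 1.0
q = 0.0003657 m^3/s per m


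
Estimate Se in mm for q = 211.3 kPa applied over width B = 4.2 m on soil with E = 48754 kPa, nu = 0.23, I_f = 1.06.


Result: 18.274 mm

Derivation:
Using Se = q * B * (1 - nu^2) * I_f / E
1 - nu^2 = 1 - 0.23^2 = 0.9471
Se = 211.3 * 4.2 * 0.9471 * 1.06 / 48754
Se = 0.018274 m
Convert to mm: Se = 0.018274 * 1000 = 18.274 mm


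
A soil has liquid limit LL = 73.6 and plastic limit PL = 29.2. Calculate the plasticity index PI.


Result: 44.4

Derivation:
Using PI = LL - PL
PI = 73.6 - 29.2
PI = 44.4


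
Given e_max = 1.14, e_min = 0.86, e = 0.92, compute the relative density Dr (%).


Using Dr = (e_max - e) / (e_max - e_min) * 100
e_max - e = 1.14 - 0.92 = 0.22
e_max - e_min = 1.14 - 0.86 = 0.28
Dr = 0.22 / 0.28 * 100
Dr = 78.57 %


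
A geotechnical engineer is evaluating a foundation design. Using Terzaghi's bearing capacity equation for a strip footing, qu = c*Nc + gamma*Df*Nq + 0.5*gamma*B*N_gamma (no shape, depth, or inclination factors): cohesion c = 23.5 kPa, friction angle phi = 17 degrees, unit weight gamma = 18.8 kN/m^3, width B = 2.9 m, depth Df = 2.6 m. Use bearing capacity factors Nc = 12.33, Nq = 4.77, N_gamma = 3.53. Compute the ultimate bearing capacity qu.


Compute qu = c*Nc + gamma*Df*Nq + 0.5*gamma*B*N_gamma
Term 1: 23.5 * 12.33 = 289.755
Term 2: 18.8 * 2.6 * 4.77 = 233.1576
Term 3: 0.5 * 18.8 * 2.9 * 3.53 = 96.2278
qu = 289.755 + 233.1576 + 96.2278
qu = 619.14 kPa


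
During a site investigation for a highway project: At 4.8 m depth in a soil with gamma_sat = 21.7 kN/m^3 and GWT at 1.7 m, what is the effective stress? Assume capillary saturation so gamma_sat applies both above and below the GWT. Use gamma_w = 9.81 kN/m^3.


Result: 73.75 kPa

Derivation:
Total stress = gamma_sat * depth
sigma = 21.7 * 4.8 = 104.16 kPa
Pore water pressure u = gamma_w * (depth - d_wt)
u = 9.81 * (4.8 - 1.7) = 30.411 kPa
Effective stress = sigma - u
sigma' = 104.16 - 30.411 = 73.75 kPa


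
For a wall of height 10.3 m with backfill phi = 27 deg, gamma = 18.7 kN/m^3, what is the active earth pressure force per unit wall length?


Compute active earth pressure coefficient:
Ka = tan^2(45 - phi/2) = tan^2(31.5) = 0.375525
Compute active force:
Pa = 0.5 * Ka * gamma * H^2
Pa = 0.5 * 0.375525 * 18.7 * 10.3^2
Pa = 372.5 kN/m


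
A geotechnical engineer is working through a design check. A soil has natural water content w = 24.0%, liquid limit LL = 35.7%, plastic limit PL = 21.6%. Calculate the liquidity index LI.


First compute the plasticity index:
PI = LL - PL = 35.7 - 21.6 = 14.1
Then compute the liquidity index:
LI = (w - PL) / PI
LI = (24.0 - 21.6) / 14.1
LI = 0.17


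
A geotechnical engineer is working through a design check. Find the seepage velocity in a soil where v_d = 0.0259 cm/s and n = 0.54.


Using v_s = v_d / n
v_s = 0.0259 / 0.54
v_s = 0.04796 cm/s


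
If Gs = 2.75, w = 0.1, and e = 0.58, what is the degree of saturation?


Using S = Gs * w / e
S = 2.75 * 0.1 / 0.58
S = 0.4741


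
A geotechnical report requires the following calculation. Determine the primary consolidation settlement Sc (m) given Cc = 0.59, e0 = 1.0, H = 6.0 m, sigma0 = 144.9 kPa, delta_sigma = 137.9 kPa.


Result: 0.514 m

Derivation:
Using Sc = Cc * H / (1 + e0) * log10((sigma0 + delta_sigma) / sigma0)
Stress ratio = (144.9 + 137.9) / 144.9 = 1.95169
log10(1.95169) = 0.290411
Cc * H / (1 + e0) = 0.59 * 6.0 / (1 + 1.0) = 1.77
Sc = 1.77 * 0.290411
Sc = 0.514 m


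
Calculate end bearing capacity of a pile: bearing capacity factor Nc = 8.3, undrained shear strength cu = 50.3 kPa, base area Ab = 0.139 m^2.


Using Qb = Nc * cu * Ab
Qb = 8.3 * 50.3 * 0.139
Qb = 58.03 kN


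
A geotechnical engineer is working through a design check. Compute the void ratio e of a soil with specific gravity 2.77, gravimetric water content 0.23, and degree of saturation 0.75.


Using the relation e = Gs * w / S
e = 2.77 * 0.23 / 0.75
e = 0.8495


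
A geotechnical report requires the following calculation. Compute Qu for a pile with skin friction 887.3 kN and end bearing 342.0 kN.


Using Qu = Qf + Qb
Qu = 887.3 + 342.0
Qu = 1229.3 kN


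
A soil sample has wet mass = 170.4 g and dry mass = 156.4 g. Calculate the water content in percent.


Using w = (m_wet - m_dry) / m_dry * 100
m_wet - m_dry = 170.4 - 156.4 = 14.0 g
w = 14.0 / 156.4 * 100
w = 8.95 %


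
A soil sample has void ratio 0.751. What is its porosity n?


Using the relation n = e / (1 + e)
n = 0.751 / (1 + 0.751)
n = 0.751 / 1.751
n = 0.4289


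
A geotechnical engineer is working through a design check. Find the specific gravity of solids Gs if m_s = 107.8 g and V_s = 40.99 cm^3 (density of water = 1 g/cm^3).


Using Gs = m_s / (V_s * rho_w)
Since rho_w = 1 g/cm^3:
Gs = 107.8 / 40.99
Gs = 2.63


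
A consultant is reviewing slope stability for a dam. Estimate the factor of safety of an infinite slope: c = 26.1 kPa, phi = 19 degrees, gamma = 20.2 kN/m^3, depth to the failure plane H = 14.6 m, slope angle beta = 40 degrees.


Using Fs = c / (gamma*H*sin(beta)*cos(beta)) + tan(phi)/tan(beta)
Cohesion contribution = 26.1 / (20.2*14.6*sin(40)*cos(40))
Cohesion contribution = 0.179728
Friction contribution = tan(19)/tan(40) = 0.410354
Fs = 0.179728 + 0.410354
Fs = 0.59


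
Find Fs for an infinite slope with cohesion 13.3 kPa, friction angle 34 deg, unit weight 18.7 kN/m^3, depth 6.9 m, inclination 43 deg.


Result: 0.93

Derivation:
Using Fs = c / (gamma*H*sin(beta)*cos(beta)) + tan(phi)/tan(beta)
Cohesion contribution = 13.3 / (18.7*6.9*sin(43)*cos(43))
Cohesion contribution = 0.206657
Friction contribution = tan(34)/tan(43) = 0.723322
Fs = 0.206657 + 0.723322
Fs = 0.93


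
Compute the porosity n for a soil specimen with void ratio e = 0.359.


Using the relation n = e / (1 + e)
n = 0.359 / (1 + 0.359)
n = 0.359 / 1.359
n = 0.2642


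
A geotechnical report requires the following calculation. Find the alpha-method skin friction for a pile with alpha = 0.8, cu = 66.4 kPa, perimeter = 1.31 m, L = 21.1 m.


Using Qs = alpha * cu * perimeter * L
Qs = 0.8 * 66.4 * 1.31 * 21.1
Qs = 1468.29 kN


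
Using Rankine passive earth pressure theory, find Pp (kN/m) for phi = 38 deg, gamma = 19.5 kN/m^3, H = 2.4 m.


Result: 236.08 kN/m

Derivation:
Compute passive earth pressure coefficient:
Kp = tan^2(45 + phi/2) = tan^2(64.0) = 4.203746
Compute passive force:
Pp = 0.5 * Kp * gamma * H^2
Pp = 0.5 * 4.203746 * 19.5 * 2.4^2
Pp = 236.08 kN/m


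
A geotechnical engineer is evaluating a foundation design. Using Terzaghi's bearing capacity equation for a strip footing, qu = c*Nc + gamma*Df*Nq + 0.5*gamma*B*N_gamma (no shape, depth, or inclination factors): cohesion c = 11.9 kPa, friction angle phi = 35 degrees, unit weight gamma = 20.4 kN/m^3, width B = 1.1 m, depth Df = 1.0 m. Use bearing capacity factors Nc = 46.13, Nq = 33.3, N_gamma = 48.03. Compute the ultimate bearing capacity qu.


Compute qu = c*Nc + gamma*Df*Nq + 0.5*gamma*B*N_gamma
Term 1: 11.9 * 46.13 = 548.947
Term 2: 20.4 * 1.0 * 33.3 = 679.32
Term 3: 0.5 * 20.4 * 1.1 * 48.03 = 538.8966
qu = 548.947 + 679.32 + 538.8966
qu = 1767.16 kPa


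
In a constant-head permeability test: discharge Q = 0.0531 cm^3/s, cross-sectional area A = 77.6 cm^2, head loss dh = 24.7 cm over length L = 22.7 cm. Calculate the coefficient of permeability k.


Compute hydraulic gradient:
i = dh / L = 24.7 / 22.7 = 1.08811
Then apply Darcy's law:
k = Q / (A * i)
k = 0.0531 / (77.6 * 1.08811)
k = 0.0531 / 84.437
k = 0.000629 cm/s


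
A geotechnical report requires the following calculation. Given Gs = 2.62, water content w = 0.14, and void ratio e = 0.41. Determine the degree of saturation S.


Result: 0.8946

Derivation:
Using S = Gs * w / e
S = 2.62 * 0.14 / 0.41
S = 0.8946


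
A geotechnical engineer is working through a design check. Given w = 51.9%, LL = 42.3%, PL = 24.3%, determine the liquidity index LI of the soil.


Result: 1.533

Derivation:
First compute the plasticity index:
PI = LL - PL = 42.3 - 24.3 = 18.0
Then compute the liquidity index:
LI = (w - PL) / PI
LI = (51.9 - 24.3) / 18.0
LI = 1.533


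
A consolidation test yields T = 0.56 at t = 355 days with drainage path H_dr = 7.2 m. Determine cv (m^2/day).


Using cv = T * H_dr^2 / t
H_dr^2 = 7.2^2 = 51.84
cv = 0.56 * 51.84 / 355
cv = 0.08178 m^2/day


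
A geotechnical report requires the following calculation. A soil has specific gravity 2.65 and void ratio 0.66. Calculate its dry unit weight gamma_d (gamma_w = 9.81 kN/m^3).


Result: 15.661 kN/m^3

Derivation:
Using gamma_d = Gs * gamma_w / (1 + e)
gamma_d = 2.65 * 9.81 / (1 + 0.66)
gamma_d = 2.65 * 9.81 / 1.66
gamma_d = 15.661 kN/m^3


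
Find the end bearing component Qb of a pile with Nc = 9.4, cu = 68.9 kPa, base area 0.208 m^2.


Using Qb = Nc * cu * Ab
Qb = 9.4 * 68.9 * 0.208
Qb = 134.71 kN


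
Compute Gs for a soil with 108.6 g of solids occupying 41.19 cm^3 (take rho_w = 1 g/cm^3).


Result: 2.637

Derivation:
Using Gs = m_s / (V_s * rho_w)
Since rho_w = 1 g/cm^3:
Gs = 108.6 / 41.19
Gs = 2.637


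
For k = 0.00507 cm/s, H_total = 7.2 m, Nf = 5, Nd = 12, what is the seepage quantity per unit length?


Convert k to m/s for unit consistency with H:
k = 0.00507 cm/s = 0.00507 / 100 m/s = 5.07e-05 m/s
Using q = k * H * Nf / Nd
Nf / Nd = 5 / 12 = 0.4167
q = 5.07e-05 * 7.2 * 0.4167
q = 0.0001521 m^3/s per m


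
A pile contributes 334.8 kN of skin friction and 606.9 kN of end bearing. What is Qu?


Using Qu = Qf + Qb
Qu = 334.8 + 606.9
Qu = 941.7 kN


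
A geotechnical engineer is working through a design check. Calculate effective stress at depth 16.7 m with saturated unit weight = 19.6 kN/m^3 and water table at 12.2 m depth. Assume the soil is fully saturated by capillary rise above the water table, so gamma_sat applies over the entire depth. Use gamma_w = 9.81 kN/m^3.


Result: 283.18 kPa

Derivation:
Total stress = gamma_sat * depth
sigma = 19.6 * 16.7 = 327.32 kPa
Pore water pressure u = gamma_w * (depth - d_wt)
u = 9.81 * (16.7 - 12.2) = 44.145 kPa
Effective stress = sigma - u
sigma' = 327.32 - 44.145 = 283.18 kPa


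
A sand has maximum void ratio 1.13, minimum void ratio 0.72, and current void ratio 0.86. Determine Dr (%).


Using Dr = (e_max - e) / (e_max - e_min) * 100
e_max - e = 1.13 - 0.86 = 0.27
e_max - e_min = 1.13 - 0.72 = 0.41
Dr = 0.27 / 0.41 * 100
Dr = 65.85 %


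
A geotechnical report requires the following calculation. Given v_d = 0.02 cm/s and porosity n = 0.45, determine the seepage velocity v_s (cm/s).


Using v_s = v_d / n
v_s = 0.02 / 0.45
v_s = 0.04444 cm/s


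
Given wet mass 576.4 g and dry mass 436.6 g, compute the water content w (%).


Result: 32.02 %

Derivation:
Using w = (m_wet - m_dry) / m_dry * 100
m_wet - m_dry = 576.4 - 436.6 = 139.8 g
w = 139.8 / 436.6 * 100
w = 32.02 %


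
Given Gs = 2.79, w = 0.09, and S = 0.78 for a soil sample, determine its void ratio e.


Using the relation e = Gs * w / S
e = 2.79 * 0.09 / 0.78
e = 0.3219


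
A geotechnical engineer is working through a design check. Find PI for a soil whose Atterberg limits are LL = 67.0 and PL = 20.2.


Using PI = LL - PL
PI = 67.0 - 20.2
PI = 46.8


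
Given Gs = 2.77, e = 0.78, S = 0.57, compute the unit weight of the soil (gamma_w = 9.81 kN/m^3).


Using gamma = gamma_w * (Gs + S*e) / (1 + e)
Numerator: Gs + S*e = 2.77 + 0.57*0.78 = 3.2146
Denominator: 1 + e = 1 + 0.78 = 1.78
gamma = 9.81 * 3.2146 / 1.78
gamma = 17.716 kN/m^3


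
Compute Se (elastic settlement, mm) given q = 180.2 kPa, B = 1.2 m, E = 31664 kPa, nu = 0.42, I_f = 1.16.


Result: 6.524 mm

Derivation:
Using Se = q * B * (1 - nu^2) * I_f / E
1 - nu^2 = 1 - 0.42^2 = 0.8236
Se = 180.2 * 1.2 * 0.8236 * 1.16 / 31664
Se = 0.006524 m
Convert to mm: Se = 0.006524 * 1000 = 6.524 mm


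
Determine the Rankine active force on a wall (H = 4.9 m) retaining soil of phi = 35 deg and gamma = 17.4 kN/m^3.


Compute active earth pressure coefficient:
Ka = tan^2(45 - phi/2) = tan^2(27.5) = 0.27099
Compute active force:
Pa = 0.5 * Ka * gamma * H^2
Pa = 0.5 * 0.27099 * 17.4 * 4.9^2
Pa = 56.61 kN/m


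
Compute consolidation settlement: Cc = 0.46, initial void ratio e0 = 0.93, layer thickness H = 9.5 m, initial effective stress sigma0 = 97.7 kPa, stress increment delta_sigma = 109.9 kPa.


Result: 0.7412 m

Derivation:
Using Sc = Cc * H / (1 + e0) * log10((sigma0 + delta_sigma) / sigma0)
Stress ratio = (97.7 + 109.9) / 97.7 = 2.12487
log10(2.12487) = 0.327333
Cc * H / (1 + e0) = 0.46 * 9.5 / (1 + 0.93) = 2.26425
Sc = 2.26425 * 0.327333
Sc = 0.7412 m


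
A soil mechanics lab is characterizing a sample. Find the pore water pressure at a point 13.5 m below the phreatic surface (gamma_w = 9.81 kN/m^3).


Result: 132.44 kPa

Derivation:
Using u = gamma_w * h_w
u = 9.81 * 13.5
u = 132.44 kPa


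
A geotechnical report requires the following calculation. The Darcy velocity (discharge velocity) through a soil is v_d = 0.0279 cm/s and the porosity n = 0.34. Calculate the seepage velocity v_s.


Using v_s = v_d / n
v_s = 0.0279 / 0.34
v_s = 0.08206 cm/s


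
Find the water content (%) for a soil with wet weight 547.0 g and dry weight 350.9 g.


Using w = (m_wet - m_dry) / m_dry * 100
m_wet - m_dry = 547.0 - 350.9 = 196.1 g
w = 196.1 / 350.9 * 100
w = 55.88 %


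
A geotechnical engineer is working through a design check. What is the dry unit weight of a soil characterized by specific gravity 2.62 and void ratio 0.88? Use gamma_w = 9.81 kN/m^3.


Using gamma_d = Gs * gamma_w / (1 + e)
gamma_d = 2.62 * 9.81 / (1 + 0.88)
gamma_d = 2.62 * 9.81 / 1.88
gamma_d = 13.671 kN/m^3


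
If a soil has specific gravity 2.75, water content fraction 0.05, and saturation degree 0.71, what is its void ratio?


Using the relation e = Gs * w / S
e = 2.75 * 0.05 / 0.71
e = 0.1937


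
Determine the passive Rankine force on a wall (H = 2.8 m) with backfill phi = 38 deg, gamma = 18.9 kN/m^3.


Result: 311.45 kN/m

Derivation:
Compute passive earth pressure coefficient:
Kp = tan^2(45 + phi/2) = tan^2(64.0) = 4.203746
Compute passive force:
Pp = 0.5 * Kp * gamma * H^2
Pp = 0.5 * 4.203746 * 18.9 * 2.8^2
Pp = 311.45 kN/m


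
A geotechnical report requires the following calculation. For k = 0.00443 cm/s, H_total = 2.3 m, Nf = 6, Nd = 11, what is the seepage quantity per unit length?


Result: 5.558e-05 m^3/s per m

Derivation:
Convert k to m/s for unit consistency with H:
k = 0.00443 cm/s = 0.00443 / 100 m/s = 4.43e-05 m/s
Using q = k * H * Nf / Nd
Nf / Nd = 6 / 11 = 0.5455
q = 4.43e-05 * 2.3 * 0.5455
q = 5.558e-05 m^3/s per m


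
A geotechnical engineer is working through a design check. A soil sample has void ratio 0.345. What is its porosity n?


Using the relation n = e / (1 + e)
n = 0.345 / (1 + 0.345)
n = 0.345 / 1.345
n = 0.2565


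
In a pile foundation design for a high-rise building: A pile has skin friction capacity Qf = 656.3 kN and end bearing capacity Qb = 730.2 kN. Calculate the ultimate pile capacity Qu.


Result: 1386.5 kN

Derivation:
Using Qu = Qf + Qb
Qu = 656.3 + 730.2
Qu = 1386.5 kN


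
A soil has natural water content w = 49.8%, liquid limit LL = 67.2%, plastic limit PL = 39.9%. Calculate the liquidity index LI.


First compute the plasticity index:
PI = LL - PL = 67.2 - 39.9 = 27.3
Then compute the liquidity index:
LI = (w - PL) / PI
LI = (49.8 - 39.9) / 27.3
LI = 0.363


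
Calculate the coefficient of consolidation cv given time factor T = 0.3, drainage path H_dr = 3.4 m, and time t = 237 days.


Using cv = T * H_dr^2 / t
H_dr^2 = 3.4^2 = 11.56
cv = 0.3 * 11.56 / 237
cv = 0.01463 m^2/day


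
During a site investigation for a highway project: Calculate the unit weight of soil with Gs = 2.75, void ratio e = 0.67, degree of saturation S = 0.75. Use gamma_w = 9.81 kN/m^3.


Using gamma = gamma_w * (Gs + S*e) / (1 + e)
Numerator: Gs + S*e = 2.75 + 0.75*0.67 = 3.2525
Denominator: 1 + e = 1 + 0.67 = 1.67
gamma = 9.81 * 3.2525 / 1.67
gamma = 19.106 kN/m^3


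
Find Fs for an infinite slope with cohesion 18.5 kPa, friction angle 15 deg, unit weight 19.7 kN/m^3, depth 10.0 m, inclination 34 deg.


Result: 0.6

Derivation:
Using Fs = c / (gamma*H*sin(beta)*cos(beta)) + tan(phi)/tan(beta)
Cohesion contribution = 18.5 / (19.7*10.0*sin(34)*cos(34))
Cohesion contribution = 0.202567
Friction contribution = tan(15)/tan(34) = 0.397251
Fs = 0.202567 + 0.397251
Fs = 0.6


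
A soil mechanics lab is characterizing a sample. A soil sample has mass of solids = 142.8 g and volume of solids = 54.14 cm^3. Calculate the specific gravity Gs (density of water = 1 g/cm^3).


Using Gs = m_s / (V_s * rho_w)
Since rho_w = 1 g/cm^3:
Gs = 142.8 / 54.14
Gs = 2.638


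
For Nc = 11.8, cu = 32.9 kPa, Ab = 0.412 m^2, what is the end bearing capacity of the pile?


Using Qb = Nc * cu * Ab
Qb = 11.8 * 32.9 * 0.412
Qb = 159.95 kN


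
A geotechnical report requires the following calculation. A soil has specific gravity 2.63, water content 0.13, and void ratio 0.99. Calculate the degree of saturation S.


Using S = Gs * w / e
S = 2.63 * 0.13 / 0.99
S = 0.3454


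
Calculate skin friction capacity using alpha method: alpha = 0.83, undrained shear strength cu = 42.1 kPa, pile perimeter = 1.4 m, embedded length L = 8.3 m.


Using Qs = alpha * cu * perimeter * L
Qs = 0.83 * 42.1 * 1.4 * 8.3
Qs = 406.04 kN


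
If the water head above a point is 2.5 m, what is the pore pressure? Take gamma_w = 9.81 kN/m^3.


Result: 24.53 kPa

Derivation:
Using u = gamma_w * h_w
u = 9.81 * 2.5
u = 24.53 kPa


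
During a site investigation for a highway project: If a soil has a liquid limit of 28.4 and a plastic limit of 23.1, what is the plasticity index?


Result: 5.3

Derivation:
Using PI = LL - PL
PI = 28.4 - 23.1
PI = 5.3


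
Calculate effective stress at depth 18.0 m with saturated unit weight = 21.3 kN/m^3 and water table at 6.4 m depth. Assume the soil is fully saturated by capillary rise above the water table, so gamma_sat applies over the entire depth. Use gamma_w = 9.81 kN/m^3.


Result: 269.6 kPa

Derivation:
Total stress = gamma_sat * depth
sigma = 21.3 * 18.0 = 383.4 kPa
Pore water pressure u = gamma_w * (depth - d_wt)
u = 9.81 * (18.0 - 6.4) = 113.796 kPa
Effective stress = sigma - u
sigma' = 383.4 - 113.796 = 269.6 kPa


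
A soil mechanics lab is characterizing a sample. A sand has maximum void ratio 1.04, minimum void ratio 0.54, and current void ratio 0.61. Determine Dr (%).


Using Dr = (e_max - e) / (e_max - e_min) * 100
e_max - e = 1.04 - 0.61 = 0.43
e_max - e_min = 1.04 - 0.54 = 0.5
Dr = 0.43 / 0.5 * 100
Dr = 86.0 %


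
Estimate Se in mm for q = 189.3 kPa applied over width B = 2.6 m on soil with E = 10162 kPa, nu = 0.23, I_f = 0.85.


Result: 38.991 mm

Derivation:
Using Se = q * B * (1 - nu^2) * I_f / E
1 - nu^2 = 1 - 0.23^2 = 0.9471
Se = 189.3 * 2.6 * 0.9471 * 0.85 / 10162
Se = 0.038991 m
Convert to mm: Se = 0.038991 * 1000 = 38.991 mm


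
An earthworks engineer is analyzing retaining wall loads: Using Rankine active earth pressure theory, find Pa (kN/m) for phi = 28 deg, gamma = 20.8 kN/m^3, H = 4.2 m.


Compute active earth pressure coefficient:
Ka = tan^2(45 - phi/2) = tan^2(31.0) = 0.361033
Compute active force:
Pa = 0.5 * Ka * gamma * H^2
Pa = 0.5 * 0.361033 * 20.8 * 4.2^2
Pa = 66.23 kN/m


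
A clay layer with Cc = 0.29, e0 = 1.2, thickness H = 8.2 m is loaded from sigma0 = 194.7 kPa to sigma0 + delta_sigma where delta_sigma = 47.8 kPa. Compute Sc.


Result: 0.1031 m

Derivation:
Using Sc = Cc * H / (1 + e0) * log10((sigma0 + delta_sigma) / sigma0)
Stress ratio = (194.7 + 47.8) / 194.7 = 1.24551
log10(1.24551) = 0.0953458
Cc * H / (1 + e0) = 0.29 * 8.2 / (1 + 1.2) = 1.08091
Sc = 1.08091 * 0.0953458
Sc = 0.1031 m


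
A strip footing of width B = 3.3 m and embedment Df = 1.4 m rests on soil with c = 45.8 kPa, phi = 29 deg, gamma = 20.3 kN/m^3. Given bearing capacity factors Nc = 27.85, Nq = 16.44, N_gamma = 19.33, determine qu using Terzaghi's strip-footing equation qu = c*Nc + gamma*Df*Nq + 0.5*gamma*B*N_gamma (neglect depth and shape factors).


Compute qu = c*Nc + gamma*Df*Nq + 0.5*gamma*B*N_gamma
Term 1: 45.8 * 27.85 = 1275.53
Term 2: 20.3 * 1.4 * 16.44 = 467.2248
Term 3: 0.5 * 20.3 * 3.3 * 19.33 = 647.45835
qu = 1275.53 + 467.2248 + 647.45835
qu = 2390.21 kPa


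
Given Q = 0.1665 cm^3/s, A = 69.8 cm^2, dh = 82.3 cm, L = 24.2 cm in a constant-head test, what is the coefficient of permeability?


Result: 0.000701 cm/s

Derivation:
Compute hydraulic gradient:
i = dh / L = 82.3 / 24.2 = 3.40083
Then apply Darcy's law:
k = Q / (A * i)
k = 0.1665 / (69.8 * 3.40083)
k = 0.1665 / 237.378
k = 0.000701 cm/s


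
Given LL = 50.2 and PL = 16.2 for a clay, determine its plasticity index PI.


Result: 34.0

Derivation:
Using PI = LL - PL
PI = 50.2 - 16.2
PI = 34.0


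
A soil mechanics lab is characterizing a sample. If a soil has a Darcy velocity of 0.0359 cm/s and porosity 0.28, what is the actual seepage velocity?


Result: 0.12821 cm/s

Derivation:
Using v_s = v_d / n
v_s = 0.0359 / 0.28
v_s = 0.12821 cm/s


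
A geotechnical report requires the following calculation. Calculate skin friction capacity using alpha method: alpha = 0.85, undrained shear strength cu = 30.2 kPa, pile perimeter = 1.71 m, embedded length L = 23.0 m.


Using Qs = alpha * cu * perimeter * L
Qs = 0.85 * 30.2 * 1.71 * 23.0
Qs = 1009.6 kN


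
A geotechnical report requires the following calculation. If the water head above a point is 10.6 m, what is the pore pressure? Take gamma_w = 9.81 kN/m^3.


Result: 103.99 kPa

Derivation:
Using u = gamma_w * h_w
u = 9.81 * 10.6
u = 103.99 kPa


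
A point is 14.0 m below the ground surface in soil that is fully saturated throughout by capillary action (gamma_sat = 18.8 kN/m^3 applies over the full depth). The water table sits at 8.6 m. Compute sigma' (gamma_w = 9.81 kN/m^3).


Total stress = gamma_sat * depth
sigma = 18.8 * 14.0 = 263.2 kPa
Pore water pressure u = gamma_w * (depth - d_wt)
u = 9.81 * (14.0 - 8.6) = 52.974 kPa
Effective stress = sigma - u
sigma' = 263.2 - 52.974 = 210.23 kPa


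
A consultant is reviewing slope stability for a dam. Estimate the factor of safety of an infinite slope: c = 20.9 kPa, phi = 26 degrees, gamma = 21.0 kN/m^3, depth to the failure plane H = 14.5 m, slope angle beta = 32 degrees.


Using Fs = c / (gamma*H*sin(beta)*cos(beta)) + tan(phi)/tan(beta)
Cohesion contribution = 20.9 / (21.0*14.5*sin(32)*cos(32))
Cohesion contribution = 0.152732
Friction contribution = tan(26)/tan(32) = 0.780535
Fs = 0.152732 + 0.780535
Fs = 0.933


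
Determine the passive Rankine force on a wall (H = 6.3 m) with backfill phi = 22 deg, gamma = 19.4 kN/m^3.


Compute passive earth pressure coefficient:
Kp = tan^2(45 + phi/2) = tan^2(56.0) = 2.197987
Compute passive force:
Pp = 0.5 * Kp * gamma * H^2
Pp = 0.5 * 2.197987 * 19.4 * 6.3^2
Pp = 846.21 kN/m


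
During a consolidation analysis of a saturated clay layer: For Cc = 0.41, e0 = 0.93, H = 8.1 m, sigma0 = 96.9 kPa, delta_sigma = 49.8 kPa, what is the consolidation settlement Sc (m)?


Using Sc = Cc * H / (1 + e0) * log10((sigma0 + delta_sigma) / sigma0)
Stress ratio = (96.9 + 49.8) / 96.9 = 1.51393
log10(1.51393) = 0.180106
Cc * H / (1 + e0) = 0.41 * 8.1 / (1 + 0.93) = 1.72073
Sc = 1.72073 * 0.180106
Sc = 0.3099 m


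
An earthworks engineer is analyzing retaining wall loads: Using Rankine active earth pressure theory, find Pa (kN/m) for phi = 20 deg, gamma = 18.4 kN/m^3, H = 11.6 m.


Compute active earth pressure coefficient:
Ka = tan^2(45 - phi/2) = tan^2(35.0) = 0.490291
Compute active force:
Pa = 0.5 * Ka * gamma * H^2
Pa = 0.5 * 0.490291 * 18.4 * 11.6^2
Pa = 606.96 kN/m


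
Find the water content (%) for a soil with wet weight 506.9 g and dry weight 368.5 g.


Using w = (m_wet - m_dry) / m_dry * 100
m_wet - m_dry = 506.9 - 368.5 = 138.4 g
w = 138.4 / 368.5 * 100
w = 37.56 %


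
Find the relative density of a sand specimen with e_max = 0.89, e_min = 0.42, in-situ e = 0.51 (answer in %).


Using Dr = (e_max - e) / (e_max - e_min) * 100
e_max - e = 0.89 - 0.51 = 0.38
e_max - e_min = 0.89 - 0.42 = 0.47
Dr = 0.38 / 0.47 * 100
Dr = 80.85 %


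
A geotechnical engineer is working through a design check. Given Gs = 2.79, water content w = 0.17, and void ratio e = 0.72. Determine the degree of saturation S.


Using S = Gs * w / e
S = 2.79 * 0.17 / 0.72
S = 0.6588


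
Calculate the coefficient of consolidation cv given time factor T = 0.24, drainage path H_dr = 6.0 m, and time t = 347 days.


Using cv = T * H_dr^2 / t
H_dr^2 = 6.0^2 = 36.0
cv = 0.24 * 36.0 / 347
cv = 0.0249 m^2/day


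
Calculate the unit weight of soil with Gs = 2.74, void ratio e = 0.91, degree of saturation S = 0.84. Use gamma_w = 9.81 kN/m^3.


Result: 17.999 kN/m^3

Derivation:
Using gamma = gamma_w * (Gs + S*e) / (1 + e)
Numerator: Gs + S*e = 2.74 + 0.84*0.91 = 3.5044
Denominator: 1 + e = 1 + 0.91 = 1.91
gamma = 9.81 * 3.5044 / 1.91
gamma = 17.999 kN/m^3


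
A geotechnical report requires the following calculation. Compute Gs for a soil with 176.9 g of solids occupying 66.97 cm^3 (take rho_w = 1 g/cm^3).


Using Gs = m_s / (V_s * rho_w)
Since rho_w = 1 g/cm^3:
Gs = 176.9 / 66.97
Gs = 2.641


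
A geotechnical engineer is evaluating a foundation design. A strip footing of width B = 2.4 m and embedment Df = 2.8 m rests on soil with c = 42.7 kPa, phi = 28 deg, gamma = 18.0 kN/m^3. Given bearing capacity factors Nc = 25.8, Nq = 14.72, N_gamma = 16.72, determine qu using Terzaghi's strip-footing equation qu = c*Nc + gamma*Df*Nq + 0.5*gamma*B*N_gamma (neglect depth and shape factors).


Compute qu = c*Nc + gamma*Df*Nq + 0.5*gamma*B*N_gamma
Term 1: 42.7 * 25.8 = 1101.66
Term 2: 18.0 * 2.8 * 14.72 = 741.888
Term 3: 0.5 * 18.0 * 2.4 * 16.72 = 361.152
qu = 1101.66 + 741.888 + 361.152
qu = 2204.7 kPa


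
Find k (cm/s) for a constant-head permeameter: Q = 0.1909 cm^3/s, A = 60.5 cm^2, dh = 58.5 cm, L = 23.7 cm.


Compute hydraulic gradient:
i = dh / L = 58.5 / 23.7 = 2.46835
Then apply Darcy's law:
k = Q / (A * i)
k = 0.1909 / (60.5 * 2.46835)
k = 0.1909 / 149.335
k = 0.001278 cm/s


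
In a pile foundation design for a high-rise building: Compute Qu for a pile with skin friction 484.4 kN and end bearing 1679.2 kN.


Using Qu = Qf + Qb
Qu = 484.4 + 1679.2
Qu = 2163.6 kN


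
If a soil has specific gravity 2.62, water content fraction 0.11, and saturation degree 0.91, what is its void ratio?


Using the relation e = Gs * w / S
e = 2.62 * 0.11 / 0.91
e = 0.3167


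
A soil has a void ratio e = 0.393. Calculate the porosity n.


Result: 0.2821

Derivation:
Using the relation n = e / (1 + e)
n = 0.393 / (1 + 0.393)
n = 0.393 / 1.393
n = 0.2821


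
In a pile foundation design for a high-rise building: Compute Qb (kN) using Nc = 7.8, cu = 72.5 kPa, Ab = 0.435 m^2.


Result: 245.99 kN

Derivation:
Using Qb = Nc * cu * Ab
Qb = 7.8 * 72.5 * 0.435
Qb = 245.99 kN


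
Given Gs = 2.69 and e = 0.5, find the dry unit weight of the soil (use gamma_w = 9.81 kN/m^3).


Using gamma_d = Gs * gamma_w / (1 + e)
gamma_d = 2.69 * 9.81 / (1 + 0.5)
gamma_d = 2.69 * 9.81 / 1.5
gamma_d = 17.593 kN/m^3


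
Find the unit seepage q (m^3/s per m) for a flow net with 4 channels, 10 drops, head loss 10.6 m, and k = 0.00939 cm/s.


Result: 0.0003981 m^3/s per m

Derivation:
Convert k to m/s for unit consistency with H:
k = 0.00939 cm/s = 0.00939 / 100 m/s = 9.39e-05 m/s
Using q = k * H * Nf / Nd
Nf / Nd = 4 / 10 = 0.4
q = 9.39e-05 * 10.6 * 0.4
q = 0.0003981 m^3/s per m


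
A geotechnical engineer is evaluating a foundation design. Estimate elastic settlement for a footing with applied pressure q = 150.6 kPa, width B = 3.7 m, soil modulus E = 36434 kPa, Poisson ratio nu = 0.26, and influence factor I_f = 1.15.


Using Se = q * B * (1 - nu^2) * I_f / E
1 - nu^2 = 1 - 0.26^2 = 0.9324
Se = 150.6 * 3.7 * 0.9324 * 1.15 / 36434
Se = 0.016399 m
Convert to mm: Se = 0.016399 * 1000 = 16.399 mm


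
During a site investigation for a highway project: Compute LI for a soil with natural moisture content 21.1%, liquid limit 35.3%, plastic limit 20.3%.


Result: 0.053

Derivation:
First compute the plasticity index:
PI = LL - PL = 35.3 - 20.3 = 15.0
Then compute the liquidity index:
LI = (w - PL) / PI
LI = (21.1 - 20.3) / 15.0
LI = 0.053


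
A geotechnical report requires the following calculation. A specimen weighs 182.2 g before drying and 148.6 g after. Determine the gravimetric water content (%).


Using w = (m_wet - m_dry) / m_dry * 100
m_wet - m_dry = 182.2 - 148.6 = 33.6 g
w = 33.6 / 148.6 * 100
w = 22.61 %


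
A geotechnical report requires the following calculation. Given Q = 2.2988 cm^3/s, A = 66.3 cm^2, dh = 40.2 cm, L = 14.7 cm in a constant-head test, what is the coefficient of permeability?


Compute hydraulic gradient:
i = dh / L = 40.2 / 14.7 = 2.73469
Then apply Darcy's law:
k = Q / (A * i)
k = 2.2988 / (66.3 * 2.73469)
k = 2.2988 / 181.31
k = 0.012679 cm/s


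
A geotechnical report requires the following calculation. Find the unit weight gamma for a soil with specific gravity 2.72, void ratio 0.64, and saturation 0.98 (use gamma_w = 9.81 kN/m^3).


Using gamma = gamma_w * (Gs + S*e) / (1 + e)
Numerator: Gs + S*e = 2.72 + 0.98*0.64 = 3.3472
Denominator: 1 + e = 1 + 0.64 = 1.64
gamma = 9.81 * 3.3472 / 1.64
gamma = 20.022 kN/m^3


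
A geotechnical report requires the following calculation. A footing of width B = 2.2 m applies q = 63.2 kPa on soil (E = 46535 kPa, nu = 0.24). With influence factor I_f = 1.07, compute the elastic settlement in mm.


Result: 3.013 mm

Derivation:
Using Se = q * B * (1 - nu^2) * I_f / E
1 - nu^2 = 1 - 0.24^2 = 0.9424
Se = 63.2 * 2.2 * 0.9424 * 1.07 / 46535
Se = 0.003013 m
Convert to mm: Se = 0.003013 * 1000 = 3.013 mm


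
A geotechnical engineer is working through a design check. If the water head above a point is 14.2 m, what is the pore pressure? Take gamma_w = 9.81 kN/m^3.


Using u = gamma_w * h_w
u = 9.81 * 14.2
u = 139.3 kPa


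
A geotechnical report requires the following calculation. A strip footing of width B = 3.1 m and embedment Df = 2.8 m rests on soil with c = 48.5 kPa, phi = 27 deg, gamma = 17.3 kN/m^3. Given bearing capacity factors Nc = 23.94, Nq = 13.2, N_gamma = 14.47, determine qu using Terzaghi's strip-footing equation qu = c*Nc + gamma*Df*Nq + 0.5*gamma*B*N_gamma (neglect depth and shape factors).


Compute qu = c*Nc + gamma*Df*Nq + 0.5*gamma*B*N_gamma
Term 1: 48.5 * 23.94 = 1161.09
Term 2: 17.3 * 2.8 * 13.2 = 639.408
Term 3: 0.5 * 17.3 * 3.1 * 14.47 = 388.01305
qu = 1161.09 + 639.408 + 388.01305
qu = 2188.51 kPa


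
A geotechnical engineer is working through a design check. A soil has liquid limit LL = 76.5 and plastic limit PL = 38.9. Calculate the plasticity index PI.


Result: 37.6

Derivation:
Using PI = LL - PL
PI = 76.5 - 38.9
PI = 37.6


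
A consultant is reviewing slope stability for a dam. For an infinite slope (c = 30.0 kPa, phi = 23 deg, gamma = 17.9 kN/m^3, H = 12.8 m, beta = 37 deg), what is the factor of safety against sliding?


Result: 0.836

Derivation:
Using Fs = c / (gamma*H*sin(beta)*cos(beta)) + tan(phi)/tan(beta)
Cohesion contribution = 30.0 / (17.9*12.8*sin(37)*cos(37))
Cohesion contribution = 0.272425
Friction contribution = tan(23)/tan(37) = 0.563297
Fs = 0.272425 + 0.563297
Fs = 0.836


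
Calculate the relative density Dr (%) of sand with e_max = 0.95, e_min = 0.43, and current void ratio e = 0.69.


Using Dr = (e_max - e) / (e_max - e_min) * 100
e_max - e = 0.95 - 0.69 = 0.26
e_max - e_min = 0.95 - 0.43 = 0.52
Dr = 0.26 / 0.52 * 100
Dr = 50.0 %


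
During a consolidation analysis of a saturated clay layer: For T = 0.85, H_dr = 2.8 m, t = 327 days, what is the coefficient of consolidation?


Using cv = T * H_dr^2 / t
H_dr^2 = 2.8^2 = 7.84
cv = 0.85 * 7.84 / 327
cv = 0.02038 m^2/day


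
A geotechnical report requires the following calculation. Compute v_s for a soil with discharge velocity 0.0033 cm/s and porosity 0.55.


Result: 0.006 cm/s

Derivation:
Using v_s = v_d / n
v_s = 0.0033 / 0.55
v_s = 0.006 cm/s


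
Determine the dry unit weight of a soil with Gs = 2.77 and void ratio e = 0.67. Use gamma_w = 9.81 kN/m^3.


Using gamma_d = Gs * gamma_w / (1 + e)
gamma_d = 2.77 * 9.81 / (1 + 0.67)
gamma_d = 2.77 * 9.81 / 1.67
gamma_d = 16.272 kN/m^3


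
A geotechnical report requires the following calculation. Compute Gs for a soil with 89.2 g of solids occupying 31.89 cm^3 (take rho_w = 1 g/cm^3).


Using Gs = m_s / (V_s * rho_w)
Since rho_w = 1 g/cm^3:
Gs = 89.2 / 31.89
Gs = 2.797


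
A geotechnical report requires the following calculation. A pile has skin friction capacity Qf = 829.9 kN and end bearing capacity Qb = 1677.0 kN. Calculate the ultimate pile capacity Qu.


Using Qu = Qf + Qb
Qu = 829.9 + 1677.0
Qu = 2506.9 kN


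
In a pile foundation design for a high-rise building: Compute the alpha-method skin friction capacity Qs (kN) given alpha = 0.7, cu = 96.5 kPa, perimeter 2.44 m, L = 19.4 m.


Result: 3197.55 kN

Derivation:
Using Qs = alpha * cu * perimeter * L
Qs = 0.7 * 96.5 * 2.44 * 19.4
Qs = 3197.55 kN


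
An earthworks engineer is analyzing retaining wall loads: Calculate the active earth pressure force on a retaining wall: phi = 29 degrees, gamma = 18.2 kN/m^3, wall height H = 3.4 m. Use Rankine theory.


Compute active earth pressure coefficient:
Ka = tan^2(45 - phi/2) = tan^2(30.5) = 0.346974
Compute active force:
Pa = 0.5 * Ka * gamma * H^2
Pa = 0.5 * 0.346974 * 18.2 * 3.4^2
Pa = 36.5 kN/m


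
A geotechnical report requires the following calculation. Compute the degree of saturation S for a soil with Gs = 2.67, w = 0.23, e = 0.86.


Result: 0.7141

Derivation:
Using S = Gs * w / e
S = 2.67 * 0.23 / 0.86
S = 0.7141


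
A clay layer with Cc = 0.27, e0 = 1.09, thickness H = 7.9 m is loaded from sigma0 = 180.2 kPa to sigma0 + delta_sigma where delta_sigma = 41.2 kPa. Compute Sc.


Using Sc = Cc * H / (1 + e0) * log10((sigma0 + delta_sigma) / sigma0)
Stress ratio = (180.2 + 41.2) / 180.2 = 1.22863
log10(1.22863) = 0.0894228
Cc * H / (1 + e0) = 0.27 * 7.9 / (1 + 1.09) = 1.02057
Sc = 1.02057 * 0.0894228
Sc = 0.0913 m


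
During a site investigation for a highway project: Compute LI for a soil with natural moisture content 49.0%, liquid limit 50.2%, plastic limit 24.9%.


First compute the plasticity index:
PI = LL - PL = 50.2 - 24.9 = 25.3
Then compute the liquidity index:
LI = (w - PL) / PI
LI = (49.0 - 24.9) / 25.3
LI = 0.953


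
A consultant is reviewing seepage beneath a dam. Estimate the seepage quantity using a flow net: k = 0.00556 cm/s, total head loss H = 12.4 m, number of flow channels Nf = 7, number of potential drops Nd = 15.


Result: 0.0003217 m^3/s per m

Derivation:
Convert k to m/s for unit consistency with H:
k = 0.00556 cm/s = 0.00556 / 100 m/s = 5.56e-05 m/s
Using q = k * H * Nf / Nd
Nf / Nd = 7 / 15 = 0.4667
q = 5.56e-05 * 12.4 * 0.4667
q = 0.0003217 m^3/s per m


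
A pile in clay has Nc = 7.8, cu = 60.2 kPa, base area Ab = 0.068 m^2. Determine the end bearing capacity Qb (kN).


Using Qb = Nc * cu * Ab
Qb = 7.8 * 60.2 * 0.068
Qb = 31.93 kN


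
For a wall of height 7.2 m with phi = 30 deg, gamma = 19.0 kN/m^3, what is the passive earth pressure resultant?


Result: 1477.44 kN/m

Derivation:
Compute passive earth pressure coefficient:
Kp = tan^2(45 + phi/2) = tan^2(60.0) = 3
Compute passive force:
Pp = 0.5 * Kp * gamma * H^2
Pp = 0.5 * 3 * 19.0 * 7.2^2
Pp = 1477.44 kN/m


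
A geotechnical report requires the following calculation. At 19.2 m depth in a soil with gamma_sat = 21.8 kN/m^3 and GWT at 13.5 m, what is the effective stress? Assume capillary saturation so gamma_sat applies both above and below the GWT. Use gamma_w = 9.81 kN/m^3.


Total stress = gamma_sat * depth
sigma = 21.8 * 19.2 = 418.56 kPa
Pore water pressure u = gamma_w * (depth - d_wt)
u = 9.81 * (19.2 - 13.5) = 55.917 kPa
Effective stress = sigma - u
sigma' = 418.56 - 55.917 = 362.64 kPa


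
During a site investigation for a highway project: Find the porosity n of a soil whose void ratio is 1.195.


Using the relation n = e / (1 + e)
n = 1.195 / (1 + 1.195)
n = 1.195 / 2.195
n = 0.5444


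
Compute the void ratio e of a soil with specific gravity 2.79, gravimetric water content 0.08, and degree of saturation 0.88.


Using the relation e = Gs * w / S
e = 2.79 * 0.08 / 0.88
e = 0.2536


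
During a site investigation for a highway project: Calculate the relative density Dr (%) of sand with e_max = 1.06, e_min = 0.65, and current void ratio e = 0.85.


Result: 51.22 %

Derivation:
Using Dr = (e_max - e) / (e_max - e_min) * 100
e_max - e = 1.06 - 0.85 = 0.21
e_max - e_min = 1.06 - 0.65 = 0.41
Dr = 0.21 / 0.41 * 100
Dr = 51.22 %


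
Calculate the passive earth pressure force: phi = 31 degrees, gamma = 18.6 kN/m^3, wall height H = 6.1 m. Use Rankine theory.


Compute passive earth pressure coefficient:
Kp = tan^2(45 + phi/2) = tan^2(60.5) = 3.124035
Compute passive force:
Pp = 0.5 * Kp * gamma * H^2
Pp = 0.5 * 3.124035 * 18.6 * 6.1^2
Pp = 1081.08 kN/m


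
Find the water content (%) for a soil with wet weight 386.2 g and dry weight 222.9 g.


Result: 73.26 %

Derivation:
Using w = (m_wet - m_dry) / m_dry * 100
m_wet - m_dry = 386.2 - 222.9 = 163.3 g
w = 163.3 / 222.9 * 100
w = 73.26 %


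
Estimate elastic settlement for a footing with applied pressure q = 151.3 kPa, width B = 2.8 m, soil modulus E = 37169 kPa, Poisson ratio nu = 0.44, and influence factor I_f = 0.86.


Result: 7.904 mm

Derivation:
Using Se = q * B * (1 - nu^2) * I_f / E
1 - nu^2 = 1 - 0.44^2 = 0.8064
Se = 151.3 * 2.8 * 0.8064 * 0.86 / 37169
Se = 0.007904 m
Convert to mm: Se = 0.007904 * 1000 = 7.904 mm


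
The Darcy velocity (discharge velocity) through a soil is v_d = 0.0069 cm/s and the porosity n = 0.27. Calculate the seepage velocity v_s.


Using v_s = v_d / n
v_s = 0.0069 / 0.27
v_s = 0.02556 cm/s


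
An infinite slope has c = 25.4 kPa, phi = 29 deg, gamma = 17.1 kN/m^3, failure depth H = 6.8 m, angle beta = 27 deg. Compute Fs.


Using Fs = c / (gamma*H*sin(beta)*cos(beta)) + tan(phi)/tan(beta)
Cohesion contribution = 25.4 / (17.1*6.8*sin(27)*cos(27))
Cohesion contribution = 0.540009
Friction contribution = tan(29)/tan(27) = 1.08789
Fs = 0.540009 + 1.08789
Fs = 1.628


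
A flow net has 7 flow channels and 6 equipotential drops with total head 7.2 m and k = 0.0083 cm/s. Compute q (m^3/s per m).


Result: 0.0006972 m^3/s per m

Derivation:
Convert k to m/s for unit consistency with H:
k = 0.0083 cm/s = 0.0083 / 100 m/s = 8.3e-05 m/s
Using q = k * H * Nf / Nd
Nf / Nd = 7 / 6 = 1.1667
q = 8.3e-05 * 7.2 * 1.1667
q = 0.0006972 m^3/s per m


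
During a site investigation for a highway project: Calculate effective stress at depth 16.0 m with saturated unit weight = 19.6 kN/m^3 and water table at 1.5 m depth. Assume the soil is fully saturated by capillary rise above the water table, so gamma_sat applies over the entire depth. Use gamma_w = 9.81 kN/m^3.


Total stress = gamma_sat * depth
sigma = 19.6 * 16.0 = 313.6 kPa
Pore water pressure u = gamma_w * (depth - d_wt)
u = 9.81 * (16.0 - 1.5) = 142.245 kPa
Effective stress = sigma - u
sigma' = 313.6 - 142.245 = 171.36 kPa


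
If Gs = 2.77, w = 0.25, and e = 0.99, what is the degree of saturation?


Using S = Gs * w / e
S = 2.77 * 0.25 / 0.99
S = 0.6995


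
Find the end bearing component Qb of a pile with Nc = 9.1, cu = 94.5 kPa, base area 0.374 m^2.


Using Qb = Nc * cu * Ab
Qb = 9.1 * 94.5 * 0.374
Qb = 321.62 kN
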